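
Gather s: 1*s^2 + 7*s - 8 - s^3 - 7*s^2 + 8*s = -s^3 - 6*s^2 + 15*s - 8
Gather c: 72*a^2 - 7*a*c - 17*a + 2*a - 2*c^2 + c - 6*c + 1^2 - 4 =72*a^2 - 15*a - 2*c^2 + c*(-7*a - 5) - 3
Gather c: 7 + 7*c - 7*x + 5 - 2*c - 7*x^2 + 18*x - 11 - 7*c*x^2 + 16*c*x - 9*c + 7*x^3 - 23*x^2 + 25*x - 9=c*(-7*x^2 + 16*x - 4) + 7*x^3 - 30*x^2 + 36*x - 8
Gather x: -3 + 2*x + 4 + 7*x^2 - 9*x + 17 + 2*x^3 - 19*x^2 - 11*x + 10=2*x^3 - 12*x^2 - 18*x + 28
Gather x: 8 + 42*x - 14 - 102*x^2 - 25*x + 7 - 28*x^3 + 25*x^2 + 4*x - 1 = -28*x^3 - 77*x^2 + 21*x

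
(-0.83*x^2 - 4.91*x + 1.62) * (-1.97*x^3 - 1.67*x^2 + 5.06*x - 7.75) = 1.6351*x^5 + 11.0588*x^4 + 0.8085*x^3 - 21.1175*x^2 + 46.2497*x - 12.555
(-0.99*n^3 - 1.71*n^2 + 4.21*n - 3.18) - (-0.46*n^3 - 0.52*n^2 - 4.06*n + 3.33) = -0.53*n^3 - 1.19*n^2 + 8.27*n - 6.51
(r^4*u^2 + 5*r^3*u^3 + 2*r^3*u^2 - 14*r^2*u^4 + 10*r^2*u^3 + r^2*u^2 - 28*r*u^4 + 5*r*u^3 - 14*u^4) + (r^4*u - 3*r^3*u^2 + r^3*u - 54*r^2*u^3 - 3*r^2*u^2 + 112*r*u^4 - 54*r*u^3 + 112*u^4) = r^4*u^2 + r^4*u + 5*r^3*u^3 - r^3*u^2 + r^3*u - 14*r^2*u^4 - 44*r^2*u^3 - 2*r^2*u^2 + 84*r*u^4 - 49*r*u^3 + 98*u^4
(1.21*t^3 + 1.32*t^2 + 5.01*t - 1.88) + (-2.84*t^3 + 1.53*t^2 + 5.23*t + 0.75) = -1.63*t^3 + 2.85*t^2 + 10.24*t - 1.13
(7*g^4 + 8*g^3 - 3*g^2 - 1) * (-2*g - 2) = -14*g^5 - 30*g^4 - 10*g^3 + 6*g^2 + 2*g + 2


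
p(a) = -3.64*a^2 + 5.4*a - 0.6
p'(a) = 5.4 - 7.28*a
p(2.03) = -4.64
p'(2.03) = -9.38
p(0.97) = 1.21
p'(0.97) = -1.66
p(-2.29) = -32.05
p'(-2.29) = 22.07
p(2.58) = -10.90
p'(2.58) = -13.38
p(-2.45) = -35.68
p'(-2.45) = 23.24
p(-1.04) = -10.15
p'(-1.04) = 12.97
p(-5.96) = -162.08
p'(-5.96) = 48.79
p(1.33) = 0.14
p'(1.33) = -4.28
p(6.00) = -99.24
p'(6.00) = -38.28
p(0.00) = -0.60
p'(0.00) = 5.40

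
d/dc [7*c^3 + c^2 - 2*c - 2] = 21*c^2 + 2*c - 2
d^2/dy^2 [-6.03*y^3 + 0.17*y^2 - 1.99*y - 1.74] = 0.34 - 36.18*y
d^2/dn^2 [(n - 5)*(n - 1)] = 2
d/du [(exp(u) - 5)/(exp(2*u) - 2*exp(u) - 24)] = (2*(1 - exp(u))*(exp(u) - 5) + exp(2*u) - 2*exp(u) - 24)*exp(u)/(-exp(2*u) + 2*exp(u) + 24)^2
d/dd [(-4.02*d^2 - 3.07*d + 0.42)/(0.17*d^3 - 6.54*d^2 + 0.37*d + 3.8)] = (0.6834*d^4 + 1.0438*d^3 - 21.7794*d^2 - 25.0584*d - 11.8214)/(0.0289*d^6 - 2.2236*d^5 + 42.8974*d^4 - 3.5476*d^3 - 49.5671*d^2 + 2.812*d + 14.44)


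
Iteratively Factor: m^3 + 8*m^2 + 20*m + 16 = (m + 2)*(m^2 + 6*m + 8) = (m + 2)^2*(m + 4)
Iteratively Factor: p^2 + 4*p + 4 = (p + 2)*(p + 2)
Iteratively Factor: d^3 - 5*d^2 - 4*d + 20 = (d + 2)*(d^2 - 7*d + 10) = (d - 2)*(d + 2)*(d - 5)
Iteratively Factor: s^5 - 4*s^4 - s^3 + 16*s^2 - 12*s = (s - 2)*(s^4 - 2*s^3 - 5*s^2 + 6*s) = (s - 2)*(s - 1)*(s^3 - s^2 - 6*s) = (s - 2)*(s - 1)*(s + 2)*(s^2 - 3*s) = s*(s - 2)*(s - 1)*(s + 2)*(s - 3)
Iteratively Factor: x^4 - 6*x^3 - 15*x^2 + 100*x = (x + 4)*(x^3 - 10*x^2 + 25*x) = (x - 5)*(x + 4)*(x^2 - 5*x) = (x - 5)^2*(x + 4)*(x)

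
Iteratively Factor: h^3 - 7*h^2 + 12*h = (h - 4)*(h^2 - 3*h) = (h - 4)*(h - 3)*(h)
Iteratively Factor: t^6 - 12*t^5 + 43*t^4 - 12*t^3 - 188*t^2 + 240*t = (t)*(t^5 - 12*t^4 + 43*t^3 - 12*t^2 - 188*t + 240) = t*(t - 5)*(t^4 - 7*t^3 + 8*t^2 + 28*t - 48) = t*(t - 5)*(t - 4)*(t^3 - 3*t^2 - 4*t + 12) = t*(t - 5)*(t - 4)*(t - 2)*(t^2 - t - 6) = t*(t - 5)*(t - 4)*(t - 3)*(t - 2)*(t + 2)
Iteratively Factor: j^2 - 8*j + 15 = (j - 3)*(j - 5)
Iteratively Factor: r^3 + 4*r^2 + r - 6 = (r + 2)*(r^2 + 2*r - 3) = (r - 1)*(r + 2)*(r + 3)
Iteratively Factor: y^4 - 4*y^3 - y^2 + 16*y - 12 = (y - 2)*(y^3 - 2*y^2 - 5*y + 6) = (y - 2)*(y + 2)*(y^2 - 4*y + 3) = (y - 2)*(y - 1)*(y + 2)*(y - 3)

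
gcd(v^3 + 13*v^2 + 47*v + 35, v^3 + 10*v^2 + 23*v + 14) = v^2 + 8*v + 7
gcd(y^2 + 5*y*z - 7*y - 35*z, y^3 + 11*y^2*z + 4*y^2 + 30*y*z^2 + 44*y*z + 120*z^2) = y + 5*z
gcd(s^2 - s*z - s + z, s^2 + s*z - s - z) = s - 1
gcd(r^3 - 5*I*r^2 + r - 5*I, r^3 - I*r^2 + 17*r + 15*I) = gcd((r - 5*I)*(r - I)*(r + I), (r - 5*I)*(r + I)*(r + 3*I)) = r^2 - 4*I*r + 5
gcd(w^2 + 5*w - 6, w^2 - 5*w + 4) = w - 1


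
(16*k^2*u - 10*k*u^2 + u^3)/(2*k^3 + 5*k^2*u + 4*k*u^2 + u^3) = u*(16*k^2 - 10*k*u + u^2)/(2*k^3 + 5*k^2*u + 4*k*u^2 + u^3)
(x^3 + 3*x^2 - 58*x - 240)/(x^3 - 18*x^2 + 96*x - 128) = (x^2 + 11*x + 30)/(x^2 - 10*x + 16)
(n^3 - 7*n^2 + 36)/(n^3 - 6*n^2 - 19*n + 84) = (n^2 - 4*n - 12)/(n^2 - 3*n - 28)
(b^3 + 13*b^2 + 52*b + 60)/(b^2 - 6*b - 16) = (b^2 + 11*b + 30)/(b - 8)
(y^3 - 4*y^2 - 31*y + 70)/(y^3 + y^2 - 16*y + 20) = (y - 7)/(y - 2)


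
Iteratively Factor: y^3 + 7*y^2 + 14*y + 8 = (y + 1)*(y^2 + 6*y + 8) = (y + 1)*(y + 4)*(y + 2)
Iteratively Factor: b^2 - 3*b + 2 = (b - 1)*(b - 2)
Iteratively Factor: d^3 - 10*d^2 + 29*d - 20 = (d - 4)*(d^2 - 6*d + 5) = (d - 4)*(d - 1)*(d - 5)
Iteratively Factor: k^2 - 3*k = (k - 3)*(k)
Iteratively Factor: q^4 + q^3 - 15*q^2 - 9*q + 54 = (q - 2)*(q^3 + 3*q^2 - 9*q - 27) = (q - 2)*(q + 3)*(q^2 - 9) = (q - 2)*(q + 3)^2*(q - 3)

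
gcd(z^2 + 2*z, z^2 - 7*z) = z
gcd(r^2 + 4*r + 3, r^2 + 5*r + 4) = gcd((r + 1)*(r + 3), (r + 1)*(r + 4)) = r + 1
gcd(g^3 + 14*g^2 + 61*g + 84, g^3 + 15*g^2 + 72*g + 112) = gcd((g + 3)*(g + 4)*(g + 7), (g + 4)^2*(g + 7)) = g^2 + 11*g + 28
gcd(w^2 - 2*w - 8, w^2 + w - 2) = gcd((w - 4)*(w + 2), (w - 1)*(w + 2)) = w + 2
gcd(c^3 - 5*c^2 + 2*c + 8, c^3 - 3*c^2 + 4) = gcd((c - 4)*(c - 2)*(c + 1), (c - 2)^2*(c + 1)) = c^2 - c - 2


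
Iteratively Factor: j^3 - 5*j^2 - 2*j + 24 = (j + 2)*(j^2 - 7*j + 12) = (j - 3)*(j + 2)*(j - 4)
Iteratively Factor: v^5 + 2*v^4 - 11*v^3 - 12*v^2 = (v + 4)*(v^4 - 2*v^3 - 3*v^2) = v*(v + 4)*(v^3 - 2*v^2 - 3*v) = v*(v - 3)*(v + 4)*(v^2 + v) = v*(v - 3)*(v + 1)*(v + 4)*(v)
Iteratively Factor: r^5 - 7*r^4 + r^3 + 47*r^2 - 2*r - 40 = (r + 1)*(r^4 - 8*r^3 + 9*r^2 + 38*r - 40) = (r - 4)*(r + 1)*(r^3 - 4*r^2 - 7*r + 10) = (r - 4)*(r - 1)*(r + 1)*(r^2 - 3*r - 10) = (r - 5)*(r - 4)*(r - 1)*(r + 1)*(r + 2)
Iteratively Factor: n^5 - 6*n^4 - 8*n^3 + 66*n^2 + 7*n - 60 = (n + 3)*(n^4 - 9*n^3 + 19*n^2 + 9*n - 20) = (n - 5)*(n + 3)*(n^3 - 4*n^2 - n + 4) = (n - 5)*(n - 4)*(n + 3)*(n^2 - 1) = (n - 5)*(n - 4)*(n + 1)*(n + 3)*(n - 1)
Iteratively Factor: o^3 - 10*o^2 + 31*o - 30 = (o - 2)*(o^2 - 8*o + 15) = (o - 3)*(o - 2)*(o - 5)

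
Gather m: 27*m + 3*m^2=3*m^2 + 27*m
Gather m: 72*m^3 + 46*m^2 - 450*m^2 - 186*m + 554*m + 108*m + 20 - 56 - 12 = 72*m^3 - 404*m^2 + 476*m - 48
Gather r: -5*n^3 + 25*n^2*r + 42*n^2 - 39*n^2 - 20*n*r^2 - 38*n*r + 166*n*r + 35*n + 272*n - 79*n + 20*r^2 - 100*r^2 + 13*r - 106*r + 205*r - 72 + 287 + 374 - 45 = -5*n^3 + 3*n^2 + 228*n + r^2*(-20*n - 80) + r*(25*n^2 + 128*n + 112) + 544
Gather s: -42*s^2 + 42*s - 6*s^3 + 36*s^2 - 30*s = -6*s^3 - 6*s^2 + 12*s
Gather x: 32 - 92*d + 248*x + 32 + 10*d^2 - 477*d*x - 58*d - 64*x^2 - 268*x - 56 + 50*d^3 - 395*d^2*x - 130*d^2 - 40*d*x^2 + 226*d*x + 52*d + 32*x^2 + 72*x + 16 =50*d^3 - 120*d^2 - 98*d + x^2*(-40*d - 32) + x*(-395*d^2 - 251*d + 52) + 24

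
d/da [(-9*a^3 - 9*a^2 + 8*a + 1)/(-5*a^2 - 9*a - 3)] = (45*a^4 + 162*a^3 + 202*a^2 + 64*a - 15)/(25*a^4 + 90*a^3 + 111*a^2 + 54*a + 9)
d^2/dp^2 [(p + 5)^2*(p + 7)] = 6*p + 34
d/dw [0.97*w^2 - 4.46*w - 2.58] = 1.94*w - 4.46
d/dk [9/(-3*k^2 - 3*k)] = 3*(2*k + 1)/(k^2*(k + 1)^2)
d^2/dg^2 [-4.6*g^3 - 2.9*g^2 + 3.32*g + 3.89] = -27.6*g - 5.8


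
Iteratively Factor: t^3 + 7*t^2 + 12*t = (t + 4)*(t^2 + 3*t) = t*(t + 4)*(t + 3)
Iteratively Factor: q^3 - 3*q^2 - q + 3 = (q + 1)*(q^2 - 4*q + 3) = (q - 3)*(q + 1)*(q - 1)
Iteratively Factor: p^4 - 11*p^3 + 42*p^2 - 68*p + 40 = (p - 2)*(p^3 - 9*p^2 + 24*p - 20) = (p - 5)*(p - 2)*(p^2 - 4*p + 4) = (p - 5)*(p - 2)^2*(p - 2)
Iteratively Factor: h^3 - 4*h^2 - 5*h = (h - 5)*(h^2 + h) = (h - 5)*(h + 1)*(h)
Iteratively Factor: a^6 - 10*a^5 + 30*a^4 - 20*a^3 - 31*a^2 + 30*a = (a)*(a^5 - 10*a^4 + 30*a^3 - 20*a^2 - 31*a + 30) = a*(a + 1)*(a^4 - 11*a^3 + 41*a^2 - 61*a + 30) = a*(a - 2)*(a + 1)*(a^3 - 9*a^2 + 23*a - 15) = a*(a - 2)*(a - 1)*(a + 1)*(a^2 - 8*a + 15) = a*(a - 5)*(a - 2)*(a - 1)*(a + 1)*(a - 3)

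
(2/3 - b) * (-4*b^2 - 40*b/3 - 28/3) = 4*b^3 + 32*b^2/3 + 4*b/9 - 56/9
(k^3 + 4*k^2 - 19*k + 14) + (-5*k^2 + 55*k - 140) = k^3 - k^2 + 36*k - 126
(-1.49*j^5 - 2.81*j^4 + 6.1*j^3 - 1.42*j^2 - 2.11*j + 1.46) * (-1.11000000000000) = 1.6539*j^5 + 3.1191*j^4 - 6.771*j^3 + 1.5762*j^2 + 2.3421*j - 1.6206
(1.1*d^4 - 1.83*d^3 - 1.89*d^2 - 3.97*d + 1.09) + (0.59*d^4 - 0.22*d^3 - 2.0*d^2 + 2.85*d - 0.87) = 1.69*d^4 - 2.05*d^3 - 3.89*d^2 - 1.12*d + 0.22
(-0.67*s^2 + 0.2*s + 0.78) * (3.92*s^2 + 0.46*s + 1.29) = -2.6264*s^4 + 0.4758*s^3 + 2.2853*s^2 + 0.6168*s + 1.0062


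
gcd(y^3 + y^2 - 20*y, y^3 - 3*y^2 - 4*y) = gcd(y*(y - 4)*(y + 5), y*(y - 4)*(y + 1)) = y^2 - 4*y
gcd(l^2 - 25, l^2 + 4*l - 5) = l + 5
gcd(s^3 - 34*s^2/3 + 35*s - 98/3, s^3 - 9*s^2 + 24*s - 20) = s - 2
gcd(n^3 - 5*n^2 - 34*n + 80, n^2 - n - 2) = n - 2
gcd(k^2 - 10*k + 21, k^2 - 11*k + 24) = k - 3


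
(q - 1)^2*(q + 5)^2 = q^4 + 8*q^3 + 6*q^2 - 40*q + 25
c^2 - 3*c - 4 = (c - 4)*(c + 1)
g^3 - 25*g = g*(g - 5)*(g + 5)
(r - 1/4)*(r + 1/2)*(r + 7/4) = r^3 + 2*r^2 + 5*r/16 - 7/32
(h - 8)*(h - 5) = h^2 - 13*h + 40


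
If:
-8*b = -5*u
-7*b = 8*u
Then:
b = 0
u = 0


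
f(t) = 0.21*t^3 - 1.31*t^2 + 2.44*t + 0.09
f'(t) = 0.63*t^2 - 2.62*t + 2.44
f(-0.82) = -2.91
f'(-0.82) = 5.01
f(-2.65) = -19.48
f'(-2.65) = 13.81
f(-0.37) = -1.00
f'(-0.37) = 3.50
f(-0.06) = -0.06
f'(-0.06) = 2.60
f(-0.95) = -3.59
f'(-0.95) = 5.50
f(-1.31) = -5.83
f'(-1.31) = 6.95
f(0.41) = 0.88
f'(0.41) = 1.47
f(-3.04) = -25.33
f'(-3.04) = 16.23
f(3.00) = 1.29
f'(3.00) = 0.25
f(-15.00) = -1040.01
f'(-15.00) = 183.49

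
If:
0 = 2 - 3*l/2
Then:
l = 4/3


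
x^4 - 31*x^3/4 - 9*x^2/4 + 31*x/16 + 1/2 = (x - 8)*(x - 1/2)*(x + 1/4)*(x + 1/2)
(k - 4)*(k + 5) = k^2 + k - 20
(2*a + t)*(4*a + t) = 8*a^2 + 6*a*t + t^2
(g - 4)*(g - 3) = g^2 - 7*g + 12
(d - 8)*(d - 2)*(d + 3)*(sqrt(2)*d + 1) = sqrt(2)*d^4 - 7*sqrt(2)*d^3 + d^3 - 14*sqrt(2)*d^2 - 7*d^2 - 14*d + 48*sqrt(2)*d + 48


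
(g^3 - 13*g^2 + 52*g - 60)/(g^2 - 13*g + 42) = (g^2 - 7*g + 10)/(g - 7)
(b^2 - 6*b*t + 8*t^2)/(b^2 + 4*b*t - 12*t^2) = (b - 4*t)/(b + 6*t)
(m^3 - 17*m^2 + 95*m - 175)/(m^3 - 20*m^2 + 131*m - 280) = (m - 5)/(m - 8)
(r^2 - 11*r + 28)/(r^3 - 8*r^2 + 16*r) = (r - 7)/(r*(r - 4))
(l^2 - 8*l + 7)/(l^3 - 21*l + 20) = (l - 7)/(l^2 + l - 20)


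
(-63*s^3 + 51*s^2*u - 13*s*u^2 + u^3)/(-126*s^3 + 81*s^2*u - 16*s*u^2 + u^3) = (3*s - u)/(6*s - u)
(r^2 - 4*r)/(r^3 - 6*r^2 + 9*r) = (r - 4)/(r^2 - 6*r + 9)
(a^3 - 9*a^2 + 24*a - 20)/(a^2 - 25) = (a^2 - 4*a + 4)/(a + 5)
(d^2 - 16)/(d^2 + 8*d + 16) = (d - 4)/(d + 4)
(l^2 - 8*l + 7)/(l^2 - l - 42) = (l - 1)/(l + 6)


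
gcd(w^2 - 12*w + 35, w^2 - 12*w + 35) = w^2 - 12*w + 35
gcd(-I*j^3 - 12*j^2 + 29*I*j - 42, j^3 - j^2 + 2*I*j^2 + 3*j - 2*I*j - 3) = 1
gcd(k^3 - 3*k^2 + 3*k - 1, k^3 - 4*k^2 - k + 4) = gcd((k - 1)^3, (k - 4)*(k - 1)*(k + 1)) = k - 1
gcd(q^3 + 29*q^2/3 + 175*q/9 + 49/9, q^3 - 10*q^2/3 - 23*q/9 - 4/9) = q + 1/3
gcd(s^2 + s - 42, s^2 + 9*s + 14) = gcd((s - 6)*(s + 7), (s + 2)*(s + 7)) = s + 7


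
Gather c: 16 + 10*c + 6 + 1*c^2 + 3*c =c^2 + 13*c + 22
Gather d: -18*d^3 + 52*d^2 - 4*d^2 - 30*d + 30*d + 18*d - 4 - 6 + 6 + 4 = -18*d^3 + 48*d^2 + 18*d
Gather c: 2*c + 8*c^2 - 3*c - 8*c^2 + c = 0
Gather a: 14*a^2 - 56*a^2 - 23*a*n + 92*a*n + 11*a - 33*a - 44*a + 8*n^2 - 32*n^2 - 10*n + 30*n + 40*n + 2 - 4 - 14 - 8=-42*a^2 + a*(69*n - 66) - 24*n^2 + 60*n - 24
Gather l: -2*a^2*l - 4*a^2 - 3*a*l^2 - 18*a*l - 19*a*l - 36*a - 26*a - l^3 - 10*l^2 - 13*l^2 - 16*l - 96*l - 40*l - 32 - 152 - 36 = -4*a^2 - 62*a - l^3 + l^2*(-3*a - 23) + l*(-2*a^2 - 37*a - 152) - 220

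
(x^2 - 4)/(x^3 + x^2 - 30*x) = (x^2 - 4)/(x*(x^2 + x - 30))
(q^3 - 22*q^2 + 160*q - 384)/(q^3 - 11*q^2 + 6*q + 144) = (q - 8)/(q + 3)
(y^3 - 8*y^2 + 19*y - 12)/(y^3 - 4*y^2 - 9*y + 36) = (y - 1)/(y + 3)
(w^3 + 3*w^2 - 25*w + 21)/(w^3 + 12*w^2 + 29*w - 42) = (w - 3)/(w + 6)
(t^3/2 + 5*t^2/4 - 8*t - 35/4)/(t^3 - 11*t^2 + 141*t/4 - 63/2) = (t^2 + 6*t + 5)/(2*t^2 - 15*t + 18)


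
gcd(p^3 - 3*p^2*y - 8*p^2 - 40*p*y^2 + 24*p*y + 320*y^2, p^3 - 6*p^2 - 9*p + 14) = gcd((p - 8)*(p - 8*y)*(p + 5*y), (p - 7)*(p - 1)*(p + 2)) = 1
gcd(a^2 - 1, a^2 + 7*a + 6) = a + 1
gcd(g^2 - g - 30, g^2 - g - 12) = 1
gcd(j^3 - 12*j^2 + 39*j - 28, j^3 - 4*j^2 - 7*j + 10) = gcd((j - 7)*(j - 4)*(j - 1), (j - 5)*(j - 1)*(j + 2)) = j - 1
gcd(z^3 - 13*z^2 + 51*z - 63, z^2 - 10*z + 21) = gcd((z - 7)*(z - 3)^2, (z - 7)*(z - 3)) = z^2 - 10*z + 21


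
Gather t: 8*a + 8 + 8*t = 8*a + 8*t + 8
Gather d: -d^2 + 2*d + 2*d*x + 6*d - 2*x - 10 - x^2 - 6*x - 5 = -d^2 + d*(2*x + 8) - x^2 - 8*x - 15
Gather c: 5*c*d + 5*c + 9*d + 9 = c*(5*d + 5) + 9*d + 9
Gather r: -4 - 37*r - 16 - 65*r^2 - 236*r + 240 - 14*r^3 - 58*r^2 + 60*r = -14*r^3 - 123*r^2 - 213*r + 220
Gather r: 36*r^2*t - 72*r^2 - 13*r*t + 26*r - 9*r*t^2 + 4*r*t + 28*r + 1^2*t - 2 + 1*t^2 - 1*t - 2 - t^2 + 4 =r^2*(36*t - 72) + r*(-9*t^2 - 9*t + 54)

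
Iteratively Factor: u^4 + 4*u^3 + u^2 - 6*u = (u - 1)*(u^3 + 5*u^2 + 6*u) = (u - 1)*(u + 2)*(u^2 + 3*u) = u*(u - 1)*(u + 2)*(u + 3)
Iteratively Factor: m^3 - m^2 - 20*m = (m - 5)*(m^2 + 4*m) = (m - 5)*(m + 4)*(m)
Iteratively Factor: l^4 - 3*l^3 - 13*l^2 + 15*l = (l - 1)*(l^3 - 2*l^2 - 15*l) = (l - 5)*(l - 1)*(l^2 + 3*l) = (l - 5)*(l - 1)*(l + 3)*(l)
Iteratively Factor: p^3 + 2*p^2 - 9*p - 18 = (p + 2)*(p^2 - 9) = (p + 2)*(p + 3)*(p - 3)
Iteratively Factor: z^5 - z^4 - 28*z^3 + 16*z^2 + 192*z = (z - 4)*(z^4 + 3*z^3 - 16*z^2 - 48*z) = (z - 4)^2*(z^3 + 7*z^2 + 12*z) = (z - 4)^2*(z + 3)*(z^2 + 4*z) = z*(z - 4)^2*(z + 3)*(z + 4)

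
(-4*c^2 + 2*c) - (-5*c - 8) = -4*c^2 + 7*c + 8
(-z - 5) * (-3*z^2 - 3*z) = 3*z^3 + 18*z^2 + 15*z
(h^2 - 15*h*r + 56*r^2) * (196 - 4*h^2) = -4*h^4 + 60*h^3*r - 224*h^2*r^2 + 196*h^2 - 2940*h*r + 10976*r^2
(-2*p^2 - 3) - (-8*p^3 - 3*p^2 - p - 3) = 8*p^3 + p^2 + p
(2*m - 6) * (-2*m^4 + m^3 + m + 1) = -4*m^5 + 14*m^4 - 6*m^3 + 2*m^2 - 4*m - 6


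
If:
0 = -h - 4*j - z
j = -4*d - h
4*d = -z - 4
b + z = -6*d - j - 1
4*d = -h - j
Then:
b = 7*z/6 + 19/3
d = -z/4 - 1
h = 5*z/3 + 16/3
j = -2*z/3 - 4/3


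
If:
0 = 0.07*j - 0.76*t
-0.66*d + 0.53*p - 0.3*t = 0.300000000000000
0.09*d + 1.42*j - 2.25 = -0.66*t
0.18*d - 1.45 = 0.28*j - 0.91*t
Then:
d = 9.11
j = 0.97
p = 11.96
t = 0.09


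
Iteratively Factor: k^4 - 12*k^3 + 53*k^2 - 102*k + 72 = (k - 2)*(k^3 - 10*k^2 + 33*k - 36) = (k - 3)*(k - 2)*(k^2 - 7*k + 12) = (k - 3)^2*(k - 2)*(k - 4)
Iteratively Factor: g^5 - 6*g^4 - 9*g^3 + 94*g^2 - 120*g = (g + 4)*(g^4 - 10*g^3 + 31*g^2 - 30*g) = g*(g + 4)*(g^3 - 10*g^2 + 31*g - 30) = g*(g - 3)*(g + 4)*(g^2 - 7*g + 10) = g*(g - 3)*(g - 2)*(g + 4)*(g - 5)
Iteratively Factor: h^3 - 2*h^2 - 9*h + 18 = (h + 3)*(h^2 - 5*h + 6) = (h - 2)*(h + 3)*(h - 3)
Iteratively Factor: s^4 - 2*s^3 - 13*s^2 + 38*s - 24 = (s - 3)*(s^3 + s^2 - 10*s + 8) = (s - 3)*(s - 2)*(s^2 + 3*s - 4) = (s - 3)*(s - 2)*(s + 4)*(s - 1)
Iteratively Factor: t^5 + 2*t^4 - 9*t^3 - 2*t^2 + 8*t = (t + 4)*(t^4 - 2*t^3 - t^2 + 2*t) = (t - 1)*(t + 4)*(t^3 - t^2 - 2*t) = (t - 2)*(t - 1)*(t + 4)*(t^2 + t) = t*(t - 2)*(t - 1)*(t + 4)*(t + 1)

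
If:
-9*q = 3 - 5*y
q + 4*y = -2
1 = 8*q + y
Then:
No Solution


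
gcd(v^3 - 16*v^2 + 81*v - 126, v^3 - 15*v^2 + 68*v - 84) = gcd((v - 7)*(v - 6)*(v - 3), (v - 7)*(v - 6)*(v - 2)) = v^2 - 13*v + 42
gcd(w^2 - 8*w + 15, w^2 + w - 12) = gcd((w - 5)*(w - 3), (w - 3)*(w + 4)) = w - 3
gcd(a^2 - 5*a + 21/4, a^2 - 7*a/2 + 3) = a - 3/2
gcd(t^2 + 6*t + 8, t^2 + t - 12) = t + 4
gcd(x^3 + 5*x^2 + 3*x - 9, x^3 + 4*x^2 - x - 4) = x - 1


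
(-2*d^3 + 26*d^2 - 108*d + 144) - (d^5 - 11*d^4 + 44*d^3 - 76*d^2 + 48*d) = -d^5 + 11*d^4 - 46*d^3 + 102*d^2 - 156*d + 144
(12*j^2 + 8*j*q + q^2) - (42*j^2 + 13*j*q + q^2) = -30*j^2 - 5*j*q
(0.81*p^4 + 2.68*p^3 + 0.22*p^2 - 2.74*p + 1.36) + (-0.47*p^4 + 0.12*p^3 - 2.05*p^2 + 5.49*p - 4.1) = 0.34*p^4 + 2.8*p^3 - 1.83*p^2 + 2.75*p - 2.74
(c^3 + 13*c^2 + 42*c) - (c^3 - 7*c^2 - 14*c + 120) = 20*c^2 + 56*c - 120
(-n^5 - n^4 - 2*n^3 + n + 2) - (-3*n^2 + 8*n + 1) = -n^5 - n^4 - 2*n^3 + 3*n^2 - 7*n + 1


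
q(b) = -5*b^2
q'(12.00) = -120.00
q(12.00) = -720.00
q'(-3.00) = 30.00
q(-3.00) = -45.00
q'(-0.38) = 3.80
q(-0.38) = -0.72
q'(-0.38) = 3.80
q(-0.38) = -0.72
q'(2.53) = -25.30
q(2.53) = -32.00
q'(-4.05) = 40.50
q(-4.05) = -82.01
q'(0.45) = -4.50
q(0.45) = -1.01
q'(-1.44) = 14.40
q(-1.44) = -10.37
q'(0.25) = -2.50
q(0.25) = -0.31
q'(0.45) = -4.50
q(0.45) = -1.01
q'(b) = -10*b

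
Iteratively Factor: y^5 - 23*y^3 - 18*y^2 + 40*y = (y + 4)*(y^4 - 4*y^3 - 7*y^2 + 10*y) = (y - 1)*(y + 4)*(y^3 - 3*y^2 - 10*y) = y*(y - 1)*(y + 4)*(y^2 - 3*y - 10) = y*(y - 1)*(y + 2)*(y + 4)*(y - 5)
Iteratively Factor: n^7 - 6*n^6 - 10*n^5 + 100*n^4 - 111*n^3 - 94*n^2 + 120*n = (n + 4)*(n^6 - 10*n^5 + 30*n^4 - 20*n^3 - 31*n^2 + 30*n) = (n + 1)*(n + 4)*(n^5 - 11*n^4 + 41*n^3 - 61*n^2 + 30*n) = (n - 5)*(n + 1)*(n + 4)*(n^4 - 6*n^3 + 11*n^2 - 6*n) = n*(n - 5)*(n + 1)*(n + 4)*(n^3 - 6*n^2 + 11*n - 6) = n*(n - 5)*(n - 3)*(n + 1)*(n + 4)*(n^2 - 3*n + 2) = n*(n - 5)*(n - 3)*(n - 2)*(n + 1)*(n + 4)*(n - 1)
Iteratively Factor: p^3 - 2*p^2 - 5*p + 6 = (p + 2)*(p^2 - 4*p + 3) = (p - 1)*(p + 2)*(p - 3)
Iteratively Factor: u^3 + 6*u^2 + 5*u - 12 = (u + 4)*(u^2 + 2*u - 3) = (u - 1)*(u + 4)*(u + 3)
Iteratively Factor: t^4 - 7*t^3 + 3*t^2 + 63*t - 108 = (t - 3)*(t^3 - 4*t^2 - 9*t + 36) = (t - 4)*(t - 3)*(t^2 - 9) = (t - 4)*(t - 3)*(t + 3)*(t - 3)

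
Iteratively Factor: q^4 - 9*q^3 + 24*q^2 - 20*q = (q - 5)*(q^3 - 4*q^2 + 4*q) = q*(q - 5)*(q^2 - 4*q + 4) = q*(q - 5)*(q - 2)*(q - 2)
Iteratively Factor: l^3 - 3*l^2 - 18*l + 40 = (l - 5)*(l^2 + 2*l - 8) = (l - 5)*(l + 4)*(l - 2)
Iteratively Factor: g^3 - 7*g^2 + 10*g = (g - 2)*(g^2 - 5*g) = (g - 5)*(g - 2)*(g)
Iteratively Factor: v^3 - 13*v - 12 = (v + 1)*(v^2 - v - 12) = (v + 1)*(v + 3)*(v - 4)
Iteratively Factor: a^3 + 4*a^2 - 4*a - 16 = (a + 4)*(a^2 - 4) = (a - 2)*(a + 4)*(a + 2)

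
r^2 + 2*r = r*(r + 2)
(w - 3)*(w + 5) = w^2 + 2*w - 15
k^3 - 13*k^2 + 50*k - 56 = (k - 7)*(k - 4)*(k - 2)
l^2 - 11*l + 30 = (l - 6)*(l - 5)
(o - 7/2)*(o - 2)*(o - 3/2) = o^3 - 7*o^2 + 61*o/4 - 21/2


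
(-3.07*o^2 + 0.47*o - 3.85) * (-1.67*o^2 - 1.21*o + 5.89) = 5.1269*o^4 + 2.9298*o^3 - 12.2215*o^2 + 7.4268*o - 22.6765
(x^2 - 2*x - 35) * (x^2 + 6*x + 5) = x^4 + 4*x^3 - 42*x^2 - 220*x - 175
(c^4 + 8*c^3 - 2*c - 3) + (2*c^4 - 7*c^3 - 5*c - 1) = 3*c^4 + c^3 - 7*c - 4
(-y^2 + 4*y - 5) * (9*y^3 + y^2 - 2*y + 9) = -9*y^5 + 35*y^4 - 39*y^3 - 22*y^2 + 46*y - 45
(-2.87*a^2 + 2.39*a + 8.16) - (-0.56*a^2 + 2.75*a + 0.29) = -2.31*a^2 - 0.36*a + 7.87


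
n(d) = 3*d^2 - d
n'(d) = 6*d - 1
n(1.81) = 8.02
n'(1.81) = 9.86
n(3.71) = 37.58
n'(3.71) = 21.26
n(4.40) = 53.68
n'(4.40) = 25.40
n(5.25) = 77.44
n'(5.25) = 30.50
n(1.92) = 9.14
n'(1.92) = 10.52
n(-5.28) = 88.92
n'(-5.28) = -32.68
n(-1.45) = 7.76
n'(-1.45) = -9.70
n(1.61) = 6.17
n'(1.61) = 8.66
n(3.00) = 24.00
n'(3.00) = 17.00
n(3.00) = 24.00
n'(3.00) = 17.00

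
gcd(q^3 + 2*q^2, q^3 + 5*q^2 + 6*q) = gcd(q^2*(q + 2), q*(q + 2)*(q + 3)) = q^2 + 2*q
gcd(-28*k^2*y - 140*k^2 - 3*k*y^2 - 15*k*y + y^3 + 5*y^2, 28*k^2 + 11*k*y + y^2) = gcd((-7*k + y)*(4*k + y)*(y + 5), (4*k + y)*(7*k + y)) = 4*k + y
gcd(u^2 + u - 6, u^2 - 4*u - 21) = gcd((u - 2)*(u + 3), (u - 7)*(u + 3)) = u + 3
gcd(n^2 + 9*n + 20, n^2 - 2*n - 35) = n + 5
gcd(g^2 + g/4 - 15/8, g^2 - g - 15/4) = g + 3/2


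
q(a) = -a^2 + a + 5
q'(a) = 1 - 2*a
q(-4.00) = -15.00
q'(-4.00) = 9.00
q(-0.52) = 4.21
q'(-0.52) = 2.04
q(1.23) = 4.72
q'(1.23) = -1.46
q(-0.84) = 3.45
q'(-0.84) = 2.68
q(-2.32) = -2.70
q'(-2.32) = 5.64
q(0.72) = 5.20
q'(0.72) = -0.44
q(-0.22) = 4.73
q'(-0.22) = 1.44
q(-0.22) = 4.73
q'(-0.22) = 1.44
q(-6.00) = -37.00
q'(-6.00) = 13.00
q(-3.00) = -7.00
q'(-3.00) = 7.00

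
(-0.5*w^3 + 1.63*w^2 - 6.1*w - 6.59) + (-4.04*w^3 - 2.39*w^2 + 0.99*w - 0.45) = -4.54*w^3 - 0.76*w^2 - 5.11*w - 7.04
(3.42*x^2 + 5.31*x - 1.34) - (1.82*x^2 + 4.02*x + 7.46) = 1.6*x^2 + 1.29*x - 8.8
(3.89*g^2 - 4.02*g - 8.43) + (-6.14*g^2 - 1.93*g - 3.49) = -2.25*g^2 - 5.95*g - 11.92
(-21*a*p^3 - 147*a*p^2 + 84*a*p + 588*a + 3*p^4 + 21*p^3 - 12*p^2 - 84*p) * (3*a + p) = -63*a^2*p^3 - 441*a^2*p^2 + 252*a^2*p + 1764*a^2 - 12*a*p^4 - 84*a*p^3 + 48*a*p^2 + 336*a*p + 3*p^5 + 21*p^4 - 12*p^3 - 84*p^2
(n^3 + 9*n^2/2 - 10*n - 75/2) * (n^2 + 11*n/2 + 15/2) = n^5 + 10*n^4 + 89*n^3/4 - 235*n^2/4 - 1125*n/4 - 1125/4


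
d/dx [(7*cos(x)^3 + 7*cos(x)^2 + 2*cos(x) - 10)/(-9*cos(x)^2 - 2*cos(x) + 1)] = (63*cos(x)^4 + 28*cos(x)^3 - 25*cos(x)^2 + 166*cos(x) + 18)*sin(x)/(-9*sin(x)^2 + 2*cos(x) + 8)^2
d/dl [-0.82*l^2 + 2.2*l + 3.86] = 2.2 - 1.64*l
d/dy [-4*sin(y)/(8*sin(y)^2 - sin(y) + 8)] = -32*cos(y)^3/(8*sin(y)^2 - sin(y) + 8)^2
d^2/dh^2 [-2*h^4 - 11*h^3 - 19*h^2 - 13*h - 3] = -24*h^2 - 66*h - 38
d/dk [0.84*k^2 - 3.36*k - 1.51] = 1.68*k - 3.36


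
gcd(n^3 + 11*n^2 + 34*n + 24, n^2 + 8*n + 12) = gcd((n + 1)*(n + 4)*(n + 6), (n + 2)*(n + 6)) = n + 6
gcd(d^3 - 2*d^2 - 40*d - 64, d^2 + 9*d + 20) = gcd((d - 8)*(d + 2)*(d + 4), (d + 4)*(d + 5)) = d + 4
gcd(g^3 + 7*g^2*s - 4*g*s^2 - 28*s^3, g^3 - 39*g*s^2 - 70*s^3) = g + 2*s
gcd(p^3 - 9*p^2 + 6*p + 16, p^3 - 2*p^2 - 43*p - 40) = p^2 - 7*p - 8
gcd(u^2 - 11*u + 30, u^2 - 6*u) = u - 6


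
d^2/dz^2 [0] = 0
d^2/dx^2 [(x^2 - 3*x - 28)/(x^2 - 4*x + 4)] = 2*(x - 92)/(x^4 - 8*x^3 + 24*x^2 - 32*x + 16)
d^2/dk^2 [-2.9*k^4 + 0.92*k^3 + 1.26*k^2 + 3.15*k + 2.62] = -34.8*k^2 + 5.52*k + 2.52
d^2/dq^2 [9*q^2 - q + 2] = 18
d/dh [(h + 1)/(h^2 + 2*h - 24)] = (h^2 + 2*h - 2*(h + 1)^2 - 24)/(h^2 + 2*h - 24)^2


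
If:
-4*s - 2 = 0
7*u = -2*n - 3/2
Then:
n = -7*u/2 - 3/4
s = -1/2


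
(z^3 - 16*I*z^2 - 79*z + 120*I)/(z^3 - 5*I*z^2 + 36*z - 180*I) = (z^2 - 11*I*z - 24)/(z^2 + 36)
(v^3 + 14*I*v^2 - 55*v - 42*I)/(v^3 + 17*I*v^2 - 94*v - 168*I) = (v + I)/(v + 4*I)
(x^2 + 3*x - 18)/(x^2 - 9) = (x + 6)/(x + 3)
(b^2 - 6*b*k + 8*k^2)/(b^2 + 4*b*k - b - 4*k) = (b^2 - 6*b*k + 8*k^2)/(b^2 + 4*b*k - b - 4*k)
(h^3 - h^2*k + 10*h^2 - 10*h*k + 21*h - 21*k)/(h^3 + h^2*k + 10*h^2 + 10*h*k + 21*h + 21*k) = (h - k)/(h + k)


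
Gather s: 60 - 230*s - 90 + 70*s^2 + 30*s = 70*s^2 - 200*s - 30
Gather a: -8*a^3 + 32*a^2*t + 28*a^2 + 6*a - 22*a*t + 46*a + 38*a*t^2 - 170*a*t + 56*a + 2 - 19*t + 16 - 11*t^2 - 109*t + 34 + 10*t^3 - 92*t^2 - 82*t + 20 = -8*a^3 + a^2*(32*t + 28) + a*(38*t^2 - 192*t + 108) + 10*t^3 - 103*t^2 - 210*t + 72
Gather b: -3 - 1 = -4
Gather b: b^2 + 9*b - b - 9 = b^2 + 8*b - 9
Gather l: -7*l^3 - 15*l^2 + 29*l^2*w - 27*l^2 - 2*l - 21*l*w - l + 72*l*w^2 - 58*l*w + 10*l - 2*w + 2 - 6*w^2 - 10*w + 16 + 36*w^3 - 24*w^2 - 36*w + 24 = -7*l^3 + l^2*(29*w - 42) + l*(72*w^2 - 79*w + 7) + 36*w^3 - 30*w^2 - 48*w + 42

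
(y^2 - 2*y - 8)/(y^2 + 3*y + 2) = (y - 4)/(y + 1)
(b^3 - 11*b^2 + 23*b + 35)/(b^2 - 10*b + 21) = (b^2 - 4*b - 5)/(b - 3)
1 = 1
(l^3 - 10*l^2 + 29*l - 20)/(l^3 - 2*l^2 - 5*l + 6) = (l^2 - 9*l + 20)/(l^2 - l - 6)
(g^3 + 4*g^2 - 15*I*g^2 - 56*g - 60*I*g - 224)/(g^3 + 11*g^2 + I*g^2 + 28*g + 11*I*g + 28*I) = (g^2 - 15*I*g - 56)/(g^2 + g*(7 + I) + 7*I)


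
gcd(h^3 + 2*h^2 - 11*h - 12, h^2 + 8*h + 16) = h + 4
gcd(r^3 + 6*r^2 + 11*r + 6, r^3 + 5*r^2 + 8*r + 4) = r^2 + 3*r + 2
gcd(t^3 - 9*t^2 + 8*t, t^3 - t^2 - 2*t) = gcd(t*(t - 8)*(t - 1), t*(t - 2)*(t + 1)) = t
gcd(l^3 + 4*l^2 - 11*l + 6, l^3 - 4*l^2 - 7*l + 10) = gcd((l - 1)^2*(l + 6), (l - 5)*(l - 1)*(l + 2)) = l - 1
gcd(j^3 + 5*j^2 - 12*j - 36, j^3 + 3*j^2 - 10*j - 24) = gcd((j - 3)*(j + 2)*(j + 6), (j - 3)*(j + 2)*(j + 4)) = j^2 - j - 6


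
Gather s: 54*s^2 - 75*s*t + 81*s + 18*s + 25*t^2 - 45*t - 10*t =54*s^2 + s*(99 - 75*t) + 25*t^2 - 55*t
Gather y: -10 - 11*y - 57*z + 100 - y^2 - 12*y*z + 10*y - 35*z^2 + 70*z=-y^2 + y*(-12*z - 1) - 35*z^2 + 13*z + 90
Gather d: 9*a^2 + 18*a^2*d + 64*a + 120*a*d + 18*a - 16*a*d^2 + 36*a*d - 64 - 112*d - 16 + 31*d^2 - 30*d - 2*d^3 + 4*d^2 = 9*a^2 + 82*a - 2*d^3 + d^2*(35 - 16*a) + d*(18*a^2 + 156*a - 142) - 80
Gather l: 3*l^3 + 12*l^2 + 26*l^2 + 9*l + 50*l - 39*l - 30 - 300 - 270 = 3*l^3 + 38*l^2 + 20*l - 600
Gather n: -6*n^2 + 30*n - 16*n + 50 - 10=-6*n^2 + 14*n + 40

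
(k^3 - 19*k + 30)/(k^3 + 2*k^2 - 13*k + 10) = (k - 3)/(k - 1)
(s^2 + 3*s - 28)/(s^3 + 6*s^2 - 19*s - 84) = 1/(s + 3)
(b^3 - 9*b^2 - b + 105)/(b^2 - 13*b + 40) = (b^2 - 4*b - 21)/(b - 8)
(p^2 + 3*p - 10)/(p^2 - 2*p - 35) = (p - 2)/(p - 7)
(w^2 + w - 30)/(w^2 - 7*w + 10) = (w + 6)/(w - 2)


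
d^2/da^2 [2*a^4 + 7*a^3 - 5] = 6*a*(4*a + 7)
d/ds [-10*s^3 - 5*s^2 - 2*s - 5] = -30*s^2 - 10*s - 2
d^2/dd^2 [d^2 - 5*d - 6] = 2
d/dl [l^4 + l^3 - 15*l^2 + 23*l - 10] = 4*l^3 + 3*l^2 - 30*l + 23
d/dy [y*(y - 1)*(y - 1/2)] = 3*y^2 - 3*y + 1/2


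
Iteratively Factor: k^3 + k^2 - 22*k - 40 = (k + 4)*(k^2 - 3*k - 10) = (k + 2)*(k + 4)*(k - 5)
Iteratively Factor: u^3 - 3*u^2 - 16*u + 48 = (u - 4)*(u^2 + u - 12) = (u - 4)*(u - 3)*(u + 4)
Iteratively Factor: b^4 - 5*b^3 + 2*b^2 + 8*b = (b + 1)*(b^3 - 6*b^2 + 8*b) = b*(b + 1)*(b^2 - 6*b + 8) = b*(b - 2)*(b + 1)*(b - 4)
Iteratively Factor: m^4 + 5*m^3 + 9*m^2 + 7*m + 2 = (m + 2)*(m^3 + 3*m^2 + 3*m + 1) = (m + 1)*(m + 2)*(m^2 + 2*m + 1) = (m + 1)^2*(m + 2)*(m + 1)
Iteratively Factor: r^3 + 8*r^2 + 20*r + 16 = (r + 4)*(r^2 + 4*r + 4) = (r + 2)*(r + 4)*(r + 2)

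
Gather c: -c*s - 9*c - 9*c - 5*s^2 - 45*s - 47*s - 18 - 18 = c*(-s - 18) - 5*s^2 - 92*s - 36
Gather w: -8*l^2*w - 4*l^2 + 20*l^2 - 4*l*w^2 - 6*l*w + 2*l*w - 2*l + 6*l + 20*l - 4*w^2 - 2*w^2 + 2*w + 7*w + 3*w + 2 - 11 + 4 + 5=16*l^2 + 24*l + w^2*(-4*l - 6) + w*(-8*l^2 - 4*l + 12)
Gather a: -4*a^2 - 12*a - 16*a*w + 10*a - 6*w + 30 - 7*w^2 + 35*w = -4*a^2 + a*(-16*w - 2) - 7*w^2 + 29*w + 30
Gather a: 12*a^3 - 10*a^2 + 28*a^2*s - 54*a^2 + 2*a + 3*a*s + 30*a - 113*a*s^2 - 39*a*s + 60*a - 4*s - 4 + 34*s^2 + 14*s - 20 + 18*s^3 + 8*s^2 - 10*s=12*a^3 + a^2*(28*s - 64) + a*(-113*s^2 - 36*s + 92) + 18*s^3 + 42*s^2 - 24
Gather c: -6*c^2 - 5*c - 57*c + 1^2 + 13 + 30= -6*c^2 - 62*c + 44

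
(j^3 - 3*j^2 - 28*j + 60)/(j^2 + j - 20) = (j^2 - 8*j + 12)/(j - 4)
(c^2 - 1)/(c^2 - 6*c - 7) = (c - 1)/(c - 7)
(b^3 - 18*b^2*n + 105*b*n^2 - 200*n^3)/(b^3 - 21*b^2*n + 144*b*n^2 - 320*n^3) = (b - 5*n)/(b - 8*n)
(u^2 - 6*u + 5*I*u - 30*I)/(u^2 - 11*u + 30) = (u + 5*I)/(u - 5)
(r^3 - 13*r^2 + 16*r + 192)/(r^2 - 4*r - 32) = (r^2 - 5*r - 24)/(r + 4)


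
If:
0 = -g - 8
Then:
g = -8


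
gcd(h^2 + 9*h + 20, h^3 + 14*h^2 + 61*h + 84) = h + 4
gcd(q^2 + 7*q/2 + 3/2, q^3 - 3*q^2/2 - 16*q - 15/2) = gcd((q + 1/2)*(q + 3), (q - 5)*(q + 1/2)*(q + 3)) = q^2 + 7*q/2 + 3/2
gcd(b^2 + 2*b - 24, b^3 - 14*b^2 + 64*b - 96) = b - 4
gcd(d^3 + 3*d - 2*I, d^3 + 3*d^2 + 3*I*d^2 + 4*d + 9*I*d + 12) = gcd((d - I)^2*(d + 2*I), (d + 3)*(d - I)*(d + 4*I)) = d - I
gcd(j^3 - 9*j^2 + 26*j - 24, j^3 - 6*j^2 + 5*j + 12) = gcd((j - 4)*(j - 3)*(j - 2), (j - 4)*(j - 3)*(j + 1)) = j^2 - 7*j + 12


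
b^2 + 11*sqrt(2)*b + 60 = (b + 5*sqrt(2))*(b + 6*sqrt(2))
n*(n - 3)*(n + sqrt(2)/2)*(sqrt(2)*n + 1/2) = sqrt(2)*n^4 - 3*sqrt(2)*n^3 + 3*n^3/2 - 9*n^2/2 + sqrt(2)*n^2/4 - 3*sqrt(2)*n/4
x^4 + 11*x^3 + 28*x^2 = x^2*(x + 4)*(x + 7)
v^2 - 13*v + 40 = (v - 8)*(v - 5)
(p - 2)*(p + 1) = p^2 - p - 2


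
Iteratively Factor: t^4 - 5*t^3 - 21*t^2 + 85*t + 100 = (t + 1)*(t^3 - 6*t^2 - 15*t + 100) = (t + 1)*(t + 4)*(t^2 - 10*t + 25) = (t - 5)*(t + 1)*(t + 4)*(t - 5)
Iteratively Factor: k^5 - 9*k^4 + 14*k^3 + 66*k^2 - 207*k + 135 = (k - 3)*(k^4 - 6*k^3 - 4*k^2 + 54*k - 45) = (k - 3)^2*(k^3 - 3*k^2 - 13*k + 15) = (k - 3)^2*(k + 3)*(k^2 - 6*k + 5) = (k - 3)^2*(k - 1)*(k + 3)*(k - 5)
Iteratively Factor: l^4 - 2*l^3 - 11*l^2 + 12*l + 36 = (l - 3)*(l^3 + l^2 - 8*l - 12) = (l - 3)^2*(l^2 + 4*l + 4) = (l - 3)^2*(l + 2)*(l + 2)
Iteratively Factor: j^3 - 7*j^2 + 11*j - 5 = (j - 1)*(j^2 - 6*j + 5) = (j - 1)^2*(j - 5)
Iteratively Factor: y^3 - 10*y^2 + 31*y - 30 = (y - 3)*(y^2 - 7*y + 10) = (y - 3)*(y - 2)*(y - 5)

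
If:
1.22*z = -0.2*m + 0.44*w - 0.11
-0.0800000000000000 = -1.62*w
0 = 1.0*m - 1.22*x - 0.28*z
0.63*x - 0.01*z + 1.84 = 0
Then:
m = -3.42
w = 0.05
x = -2.91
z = 0.49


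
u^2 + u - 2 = (u - 1)*(u + 2)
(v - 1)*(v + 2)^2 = v^3 + 3*v^2 - 4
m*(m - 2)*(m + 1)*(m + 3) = m^4 + 2*m^3 - 5*m^2 - 6*m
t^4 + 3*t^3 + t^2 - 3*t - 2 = (t - 1)*(t + 1)^2*(t + 2)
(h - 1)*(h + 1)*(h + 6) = h^3 + 6*h^2 - h - 6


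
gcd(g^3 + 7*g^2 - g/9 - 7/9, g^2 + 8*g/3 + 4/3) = 1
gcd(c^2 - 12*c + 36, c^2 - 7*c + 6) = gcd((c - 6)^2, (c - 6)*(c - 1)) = c - 6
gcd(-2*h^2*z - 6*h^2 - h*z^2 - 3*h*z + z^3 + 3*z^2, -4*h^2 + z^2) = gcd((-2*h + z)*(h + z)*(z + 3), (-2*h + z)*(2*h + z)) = -2*h + z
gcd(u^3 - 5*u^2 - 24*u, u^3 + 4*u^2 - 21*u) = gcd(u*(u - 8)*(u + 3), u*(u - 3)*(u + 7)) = u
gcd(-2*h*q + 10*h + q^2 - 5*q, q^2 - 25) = q - 5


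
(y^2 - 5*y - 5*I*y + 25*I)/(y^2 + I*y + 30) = (y - 5)/(y + 6*I)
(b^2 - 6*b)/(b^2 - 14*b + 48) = b/(b - 8)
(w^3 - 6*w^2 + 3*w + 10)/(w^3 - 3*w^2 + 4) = (w - 5)/(w - 2)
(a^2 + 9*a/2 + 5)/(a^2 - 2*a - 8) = (a + 5/2)/(a - 4)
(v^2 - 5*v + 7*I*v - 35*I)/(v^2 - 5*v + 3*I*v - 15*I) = (v + 7*I)/(v + 3*I)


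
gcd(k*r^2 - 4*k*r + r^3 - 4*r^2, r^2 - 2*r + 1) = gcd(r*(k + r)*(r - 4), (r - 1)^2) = 1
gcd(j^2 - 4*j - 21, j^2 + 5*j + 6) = j + 3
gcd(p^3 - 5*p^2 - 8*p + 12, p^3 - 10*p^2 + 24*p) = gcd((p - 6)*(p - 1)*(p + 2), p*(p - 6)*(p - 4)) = p - 6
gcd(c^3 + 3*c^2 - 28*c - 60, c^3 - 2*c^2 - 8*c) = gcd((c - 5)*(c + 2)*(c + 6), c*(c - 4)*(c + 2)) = c + 2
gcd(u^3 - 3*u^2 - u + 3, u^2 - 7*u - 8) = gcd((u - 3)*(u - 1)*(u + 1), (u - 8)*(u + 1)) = u + 1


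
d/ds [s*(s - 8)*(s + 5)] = 3*s^2 - 6*s - 40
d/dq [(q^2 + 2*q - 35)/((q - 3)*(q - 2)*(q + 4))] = (-q^4 - 4*q^3 + 93*q^2 - 22*q - 442)/(q^6 - 2*q^5 - 27*q^4 + 76*q^3 + 148*q^2 - 672*q + 576)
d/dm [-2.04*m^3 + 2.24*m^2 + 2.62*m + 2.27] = -6.12*m^2 + 4.48*m + 2.62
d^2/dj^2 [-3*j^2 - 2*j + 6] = -6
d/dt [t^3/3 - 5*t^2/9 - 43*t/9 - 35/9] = t^2 - 10*t/9 - 43/9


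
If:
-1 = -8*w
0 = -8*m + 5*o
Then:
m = 5*o/8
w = 1/8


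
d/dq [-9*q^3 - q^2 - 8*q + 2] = -27*q^2 - 2*q - 8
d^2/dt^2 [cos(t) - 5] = -cos(t)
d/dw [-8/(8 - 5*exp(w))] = -40*exp(w)/(5*exp(w) - 8)^2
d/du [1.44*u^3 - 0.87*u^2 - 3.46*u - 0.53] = 4.32*u^2 - 1.74*u - 3.46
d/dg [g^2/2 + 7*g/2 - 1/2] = g + 7/2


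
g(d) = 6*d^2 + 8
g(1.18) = 16.35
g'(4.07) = 48.84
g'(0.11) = 1.32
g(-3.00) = 62.00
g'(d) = 12*d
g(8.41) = 432.37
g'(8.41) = 100.92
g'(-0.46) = -5.52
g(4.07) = 107.39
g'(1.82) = 21.84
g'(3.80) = 45.60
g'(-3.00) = -36.00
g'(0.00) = 0.00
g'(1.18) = 14.16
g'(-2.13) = -25.56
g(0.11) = 8.07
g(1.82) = 27.87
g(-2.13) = 35.22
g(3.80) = 94.64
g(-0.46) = 9.27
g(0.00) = 8.00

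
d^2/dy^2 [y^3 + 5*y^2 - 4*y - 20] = 6*y + 10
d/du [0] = 0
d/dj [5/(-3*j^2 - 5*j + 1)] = 5*(6*j + 5)/(3*j^2 + 5*j - 1)^2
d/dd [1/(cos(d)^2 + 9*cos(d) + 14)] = (2*cos(d) + 9)*sin(d)/(cos(d)^2 + 9*cos(d) + 14)^2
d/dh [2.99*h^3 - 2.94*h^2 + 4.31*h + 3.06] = 8.97*h^2 - 5.88*h + 4.31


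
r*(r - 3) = r^2 - 3*r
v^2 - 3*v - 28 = (v - 7)*(v + 4)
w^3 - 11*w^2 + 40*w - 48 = (w - 4)^2*(w - 3)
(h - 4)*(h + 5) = h^2 + h - 20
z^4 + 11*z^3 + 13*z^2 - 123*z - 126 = (z - 3)*(z + 1)*(z + 6)*(z + 7)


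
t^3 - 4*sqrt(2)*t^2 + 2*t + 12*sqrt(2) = (t - 3*sqrt(2))*(t - 2*sqrt(2))*(t + sqrt(2))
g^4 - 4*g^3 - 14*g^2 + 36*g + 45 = (g - 5)*(g - 3)*(g + 1)*(g + 3)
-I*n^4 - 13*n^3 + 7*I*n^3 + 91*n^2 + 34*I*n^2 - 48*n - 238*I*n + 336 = (n - 7)*(n - 8*I)*(n - 6*I)*(-I*n + 1)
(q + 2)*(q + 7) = q^2 + 9*q + 14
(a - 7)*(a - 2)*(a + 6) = a^3 - 3*a^2 - 40*a + 84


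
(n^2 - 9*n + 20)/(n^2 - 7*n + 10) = (n - 4)/(n - 2)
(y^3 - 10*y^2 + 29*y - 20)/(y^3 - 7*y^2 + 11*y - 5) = (y - 4)/(y - 1)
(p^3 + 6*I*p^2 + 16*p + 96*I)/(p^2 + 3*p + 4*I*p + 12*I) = (p^2 + 2*I*p + 24)/(p + 3)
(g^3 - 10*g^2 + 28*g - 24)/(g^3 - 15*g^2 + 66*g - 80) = (g^2 - 8*g + 12)/(g^2 - 13*g + 40)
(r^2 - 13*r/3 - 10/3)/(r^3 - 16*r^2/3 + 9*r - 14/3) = (3*r^2 - 13*r - 10)/(3*r^3 - 16*r^2 + 27*r - 14)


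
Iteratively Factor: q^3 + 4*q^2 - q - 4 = (q + 1)*(q^2 + 3*q - 4) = (q + 1)*(q + 4)*(q - 1)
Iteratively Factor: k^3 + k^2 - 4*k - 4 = (k + 2)*(k^2 - k - 2) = (k - 2)*(k + 2)*(k + 1)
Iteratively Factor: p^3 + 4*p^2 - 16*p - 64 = (p + 4)*(p^2 - 16) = (p + 4)^2*(p - 4)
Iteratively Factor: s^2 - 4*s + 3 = (s - 3)*(s - 1)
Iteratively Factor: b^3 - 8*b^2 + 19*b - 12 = (b - 3)*(b^2 - 5*b + 4) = (b - 3)*(b - 1)*(b - 4)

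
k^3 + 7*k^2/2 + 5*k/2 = k*(k + 1)*(k + 5/2)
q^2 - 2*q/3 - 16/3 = (q - 8/3)*(q + 2)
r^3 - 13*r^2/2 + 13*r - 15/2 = (r - 3)*(r - 5/2)*(r - 1)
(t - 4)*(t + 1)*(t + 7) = t^3 + 4*t^2 - 25*t - 28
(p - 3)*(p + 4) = p^2 + p - 12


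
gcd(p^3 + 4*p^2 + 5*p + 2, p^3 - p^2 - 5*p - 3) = p^2 + 2*p + 1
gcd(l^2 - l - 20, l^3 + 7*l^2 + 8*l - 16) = l + 4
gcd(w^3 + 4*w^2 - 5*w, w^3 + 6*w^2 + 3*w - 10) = w^2 + 4*w - 5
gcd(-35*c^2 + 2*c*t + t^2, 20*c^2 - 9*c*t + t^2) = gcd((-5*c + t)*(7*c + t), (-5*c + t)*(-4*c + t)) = -5*c + t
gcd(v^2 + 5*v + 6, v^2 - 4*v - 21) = v + 3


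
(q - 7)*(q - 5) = q^2 - 12*q + 35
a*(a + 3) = a^2 + 3*a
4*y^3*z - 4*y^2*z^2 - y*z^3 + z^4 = z*(-2*y + z)*(-y + z)*(2*y + z)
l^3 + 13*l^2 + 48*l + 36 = (l + 1)*(l + 6)^2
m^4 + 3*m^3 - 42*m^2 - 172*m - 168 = (m - 7)*(m + 2)^2*(m + 6)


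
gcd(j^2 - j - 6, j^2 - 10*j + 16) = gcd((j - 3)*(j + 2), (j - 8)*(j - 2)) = 1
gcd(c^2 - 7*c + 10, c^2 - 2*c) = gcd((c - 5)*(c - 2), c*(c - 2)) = c - 2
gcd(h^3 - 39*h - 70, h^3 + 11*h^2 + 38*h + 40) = h^2 + 7*h + 10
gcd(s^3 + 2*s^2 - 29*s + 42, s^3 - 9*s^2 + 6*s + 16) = s - 2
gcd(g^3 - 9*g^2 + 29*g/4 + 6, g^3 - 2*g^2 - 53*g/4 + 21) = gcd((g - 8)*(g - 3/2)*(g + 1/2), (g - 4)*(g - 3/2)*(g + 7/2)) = g - 3/2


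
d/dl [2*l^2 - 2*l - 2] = 4*l - 2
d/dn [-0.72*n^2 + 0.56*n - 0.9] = 0.56 - 1.44*n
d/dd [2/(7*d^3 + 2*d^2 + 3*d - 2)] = 2*(-21*d^2 - 4*d - 3)/(7*d^3 + 2*d^2 + 3*d - 2)^2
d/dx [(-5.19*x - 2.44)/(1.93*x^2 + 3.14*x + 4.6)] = (10.0167*x^2 + 9.4184*x - 16.2124)/(3.7249*x^4 + 12.1204*x^3 + 27.6156*x^2 + 28.888*x + 21.16)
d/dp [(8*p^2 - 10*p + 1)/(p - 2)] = (8*p^2 - 32*p + 19)/(p^2 - 4*p + 4)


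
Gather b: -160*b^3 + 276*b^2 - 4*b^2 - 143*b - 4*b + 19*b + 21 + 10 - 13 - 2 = -160*b^3 + 272*b^2 - 128*b + 16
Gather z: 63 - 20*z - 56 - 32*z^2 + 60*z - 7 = -32*z^2 + 40*z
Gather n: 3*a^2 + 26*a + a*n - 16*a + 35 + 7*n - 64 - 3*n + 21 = 3*a^2 + 10*a + n*(a + 4) - 8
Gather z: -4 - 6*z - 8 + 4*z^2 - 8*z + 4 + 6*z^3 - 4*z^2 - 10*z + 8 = 6*z^3 - 24*z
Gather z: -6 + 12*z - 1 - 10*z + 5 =2*z - 2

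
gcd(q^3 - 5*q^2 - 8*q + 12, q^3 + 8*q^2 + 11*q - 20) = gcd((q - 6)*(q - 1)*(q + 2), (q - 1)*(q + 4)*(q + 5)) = q - 1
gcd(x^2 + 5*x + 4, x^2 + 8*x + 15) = 1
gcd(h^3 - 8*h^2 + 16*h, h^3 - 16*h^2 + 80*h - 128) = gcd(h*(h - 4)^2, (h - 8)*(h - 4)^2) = h^2 - 8*h + 16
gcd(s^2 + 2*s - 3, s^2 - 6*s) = 1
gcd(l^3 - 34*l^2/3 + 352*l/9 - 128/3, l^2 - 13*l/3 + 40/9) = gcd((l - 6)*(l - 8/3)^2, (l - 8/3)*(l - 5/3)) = l - 8/3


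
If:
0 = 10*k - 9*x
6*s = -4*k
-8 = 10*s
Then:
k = 6/5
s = -4/5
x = 4/3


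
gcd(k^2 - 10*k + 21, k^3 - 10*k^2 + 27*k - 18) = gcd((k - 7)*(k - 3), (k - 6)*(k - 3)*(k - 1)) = k - 3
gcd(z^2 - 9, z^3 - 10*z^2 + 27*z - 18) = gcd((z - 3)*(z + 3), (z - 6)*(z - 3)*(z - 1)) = z - 3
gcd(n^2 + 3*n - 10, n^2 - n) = 1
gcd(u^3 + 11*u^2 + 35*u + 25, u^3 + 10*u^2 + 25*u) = u^2 + 10*u + 25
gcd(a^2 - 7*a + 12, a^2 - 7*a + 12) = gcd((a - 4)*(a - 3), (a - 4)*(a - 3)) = a^2 - 7*a + 12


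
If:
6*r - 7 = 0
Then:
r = 7/6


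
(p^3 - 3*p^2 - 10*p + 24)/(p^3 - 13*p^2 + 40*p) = (p^3 - 3*p^2 - 10*p + 24)/(p*(p^2 - 13*p + 40))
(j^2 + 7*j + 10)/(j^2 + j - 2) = (j + 5)/(j - 1)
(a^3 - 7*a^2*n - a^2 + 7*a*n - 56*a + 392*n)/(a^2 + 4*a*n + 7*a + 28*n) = (a^2 - 7*a*n - 8*a + 56*n)/(a + 4*n)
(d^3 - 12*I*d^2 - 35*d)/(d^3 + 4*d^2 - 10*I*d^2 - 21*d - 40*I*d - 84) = d*(d - 5*I)/(d^2 + d*(4 - 3*I) - 12*I)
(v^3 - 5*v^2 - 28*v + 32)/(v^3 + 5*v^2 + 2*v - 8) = (v - 8)/(v + 2)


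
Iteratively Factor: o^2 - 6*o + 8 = (o - 2)*(o - 4)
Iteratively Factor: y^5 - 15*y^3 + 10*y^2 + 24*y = (y + 1)*(y^4 - y^3 - 14*y^2 + 24*y) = (y + 1)*(y + 4)*(y^3 - 5*y^2 + 6*y) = (y - 2)*(y + 1)*(y + 4)*(y^2 - 3*y) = y*(y - 2)*(y + 1)*(y + 4)*(y - 3)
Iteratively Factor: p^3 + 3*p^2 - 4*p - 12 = (p + 3)*(p^2 - 4) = (p + 2)*(p + 3)*(p - 2)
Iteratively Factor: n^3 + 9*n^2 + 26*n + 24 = (n + 3)*(n^2 + 6*n + 8) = (n + 3)*(n + 4)*(n + 2)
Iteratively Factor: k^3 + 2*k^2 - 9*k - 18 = (k + 3)*(k^2 - k - 6) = (k - 3)*(k + 3)*(k + 2)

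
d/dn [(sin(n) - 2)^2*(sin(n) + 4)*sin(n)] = 4*(sin(n)^3 - 6*sin(n) + 4)*cos(n)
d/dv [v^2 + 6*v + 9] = 2*v + 6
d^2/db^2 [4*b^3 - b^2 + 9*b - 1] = 24*b - 2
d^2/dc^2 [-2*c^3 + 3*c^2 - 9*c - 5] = 6 - 12*c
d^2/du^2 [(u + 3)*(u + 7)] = 2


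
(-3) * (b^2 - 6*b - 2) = -3*b^2 + 18*b + 6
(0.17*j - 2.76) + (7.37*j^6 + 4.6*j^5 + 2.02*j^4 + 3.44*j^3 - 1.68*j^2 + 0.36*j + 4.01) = 7.37*j^6 + 4.6*j^5 + 2.02*j^4 + 3.44*j^3 - 1.68*j^2 + 0.53*j + 1.25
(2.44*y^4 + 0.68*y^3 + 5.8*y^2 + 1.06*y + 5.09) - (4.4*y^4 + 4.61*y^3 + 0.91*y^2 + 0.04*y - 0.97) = -1.96*y^4 - 3.93*y^3 + 4.89*y^2 + 1.02*y + 6.06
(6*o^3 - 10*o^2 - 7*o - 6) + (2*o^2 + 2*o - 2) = 6*o^3 - 8*o^2 - 5*o - 8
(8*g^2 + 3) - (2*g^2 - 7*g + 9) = 6*g^2 + 7*g - 6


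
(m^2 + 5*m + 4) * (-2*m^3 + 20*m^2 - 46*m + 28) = -2*m^5 + 10*m^4 + 46*m^3 - 122*m^2 - 44*m + 112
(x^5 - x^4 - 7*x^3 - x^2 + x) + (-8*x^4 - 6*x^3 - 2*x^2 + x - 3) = x^5 - 9*x^4 - 13*x^3 - 3*x^2 + 2*x - 3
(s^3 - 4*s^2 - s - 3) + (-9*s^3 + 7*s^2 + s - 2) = -8*s^3 + 3*s^2 - 5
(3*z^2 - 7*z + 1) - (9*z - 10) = 3*z^2 - 16*z + 11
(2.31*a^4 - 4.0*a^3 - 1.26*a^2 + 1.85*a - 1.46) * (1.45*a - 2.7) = 3.3495*a^5 - 12.037*a^4 + 8.973*a^3 + 6.0845*a^2 - 7.112*a + 3.942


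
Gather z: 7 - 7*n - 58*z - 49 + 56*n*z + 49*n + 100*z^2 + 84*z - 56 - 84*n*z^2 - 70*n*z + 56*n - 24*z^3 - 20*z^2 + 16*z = 98*n - 24*z^3 + z^2*(80 - 84*n) + z*(42 - 14*n) - 98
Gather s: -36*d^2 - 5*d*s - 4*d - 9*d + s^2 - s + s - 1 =-36*d^2 - 5*d*s - 13*d + s^2 - 1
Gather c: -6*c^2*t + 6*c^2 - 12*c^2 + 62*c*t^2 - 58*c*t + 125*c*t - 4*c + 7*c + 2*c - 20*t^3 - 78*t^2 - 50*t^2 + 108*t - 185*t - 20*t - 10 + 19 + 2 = c^2*(-6*t - 6) + c*(62*t^2 + 67*t + 5) - 20*t^3 - 128*t^2 - 97*t + 11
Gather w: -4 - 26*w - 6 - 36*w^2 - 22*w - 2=-36*w^2 - 48*w - 12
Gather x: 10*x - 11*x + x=0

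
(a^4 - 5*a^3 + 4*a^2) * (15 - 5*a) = -5*a^5 + 40*a^4 - 95*a^3 + 60*a^2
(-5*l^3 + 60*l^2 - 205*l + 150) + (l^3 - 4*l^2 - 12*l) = -4*l^3 + 56*l^2 - 217*l + 150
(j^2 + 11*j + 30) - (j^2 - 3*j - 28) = 14*j + 58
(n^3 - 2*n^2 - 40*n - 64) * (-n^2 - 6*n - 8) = -n^5 - 4*n^4 + 44*n^3 + 320*n^2 + 704*n + 512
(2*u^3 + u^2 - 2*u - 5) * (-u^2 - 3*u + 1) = -2*u^5 - 7*u^4 + u^3 + 12*u^2 + 13*u - 5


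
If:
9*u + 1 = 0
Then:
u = -1/9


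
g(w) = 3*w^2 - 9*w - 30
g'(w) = 6*w - 9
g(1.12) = -36.32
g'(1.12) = -2.28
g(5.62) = 14.17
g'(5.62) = 24.72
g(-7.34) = 197.69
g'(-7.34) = -53.04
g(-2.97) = 23.19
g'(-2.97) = -26.82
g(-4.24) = 62.09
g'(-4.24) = -34.44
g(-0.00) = -30.00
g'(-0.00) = -9.00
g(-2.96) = 22.92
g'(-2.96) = -26.76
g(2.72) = -32.28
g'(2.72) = 7.32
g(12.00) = 294.00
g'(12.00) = 63.00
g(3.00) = -30.00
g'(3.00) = 9.00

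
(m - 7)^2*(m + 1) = m^3 - 13*m^2 + 35*m + 49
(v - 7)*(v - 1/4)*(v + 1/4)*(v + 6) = v^4 - v^3 - 673*v^2/16 + v/16 + 21/8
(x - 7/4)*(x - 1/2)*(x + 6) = x^3 + 15*x^2/4 - 101*x/8 + 21/4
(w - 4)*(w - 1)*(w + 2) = w^3 - 3*w^2 - 6*w + 8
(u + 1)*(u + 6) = u^2 + 7*u + 6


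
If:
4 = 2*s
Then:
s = 2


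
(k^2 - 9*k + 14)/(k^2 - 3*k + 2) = (k - 7)/(k - 1)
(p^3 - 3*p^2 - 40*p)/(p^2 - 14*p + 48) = p*(p + 5)/(p - 6)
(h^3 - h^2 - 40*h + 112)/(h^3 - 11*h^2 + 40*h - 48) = (h + 7)/(h - 3)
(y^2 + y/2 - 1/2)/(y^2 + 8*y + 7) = (y - 1/2)/(y + 7)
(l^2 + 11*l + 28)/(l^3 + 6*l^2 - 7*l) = (l + 4)/(l*(l - 1))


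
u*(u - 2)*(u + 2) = u^3 - 4*u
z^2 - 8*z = z*(z - 8)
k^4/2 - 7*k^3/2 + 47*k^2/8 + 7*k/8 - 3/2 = (k/2 + 1/4)*(k - 4)*(k - 3)*(k - 1/2)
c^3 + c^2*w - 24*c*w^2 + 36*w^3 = (c - 3*w)*(c - 2*w)*(c + 6*w)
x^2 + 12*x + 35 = (x + 5)*(x + 7)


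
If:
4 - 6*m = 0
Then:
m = 2/3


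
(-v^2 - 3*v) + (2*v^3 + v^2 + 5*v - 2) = 2*v^3 + 2*v - 2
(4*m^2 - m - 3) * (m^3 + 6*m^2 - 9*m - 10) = 4*m^5 + 23*m^4 - 45*m^3 - 49*m^2 + 37*m + 30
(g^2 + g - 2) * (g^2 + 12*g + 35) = g^4 + 13*g^3 + 45*g^2 + 11*g - 70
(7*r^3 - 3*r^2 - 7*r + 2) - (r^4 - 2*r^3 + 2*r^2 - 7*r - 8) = -r^4 + 9*r^3 - 5*r^2 + 10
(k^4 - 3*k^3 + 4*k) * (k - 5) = k^5 - 8*k^4 + 15*k^3 + 4*k^2 - 20*k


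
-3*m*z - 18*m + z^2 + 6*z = (-3*m + z)*(z + 6)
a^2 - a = a*(a - 1)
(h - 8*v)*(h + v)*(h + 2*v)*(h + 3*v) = h^4 - 2*h^3*v - 37*h^2*v^2 - 82*h*v^3 - 48*v^4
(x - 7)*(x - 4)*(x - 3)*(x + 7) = x^4 - 7*x^3 - 37*x^2 + 343*x - 588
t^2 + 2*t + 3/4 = (t + 1/2)*(t + 3/2)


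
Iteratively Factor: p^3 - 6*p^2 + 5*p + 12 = (p + 1)*(p^2 - 7*p + 12) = (p - 3)*(p + 1)*(p - 4)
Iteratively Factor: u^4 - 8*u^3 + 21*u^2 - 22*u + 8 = (u - 1)*(u^3 - 7*u^2 + 14*u - 8) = (u - 4)*(u - 1)*(u^2 - 3*u + 2) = (u - 4)*(u - 2)*(u - 1)*(u - 1)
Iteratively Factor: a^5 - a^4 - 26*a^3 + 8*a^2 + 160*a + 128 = (a + 4)*(a^4 - 5*a^3 - 6*a^2 + 32*a + 32) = (a - 4)*(a + 4)*(a^3 - a^2 - 10*a - 8) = (a - 4)*(a + 2)*(a + 4)*(a^2 - 3*a - 4) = (a - 4)*(a + 1)*(a + 2)*(a + 4)*(a - 4)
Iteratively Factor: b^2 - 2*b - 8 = (b - 4)*(b + 2)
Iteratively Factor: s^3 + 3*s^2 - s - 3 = (s + 3)*(s^2 - 1) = (s - 1)*(s + 3)*(s + 1)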